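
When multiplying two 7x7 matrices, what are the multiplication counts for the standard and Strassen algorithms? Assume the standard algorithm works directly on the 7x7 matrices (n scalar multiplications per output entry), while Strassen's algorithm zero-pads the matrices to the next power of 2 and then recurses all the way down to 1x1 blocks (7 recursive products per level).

Matrix multiplication for 7x7 matrices:

Strassen's algorithm requires power-of-2 dimensions. Pad 7x7 to 8x8 (next power of 2).

Standard algorithm: 7^3 = 343 multiplications
Strassen's algorithm: 7^(log2(8)) = 7^3 = 343 multiplications
Savings: 343 - 343 = 0 multiplications

Standard: 343 multiplications (7^3). Strassen: 343 multiplications (7^3, after padding to 8x8). Strassen reduces 8 recursive multiplications to 7 at each level.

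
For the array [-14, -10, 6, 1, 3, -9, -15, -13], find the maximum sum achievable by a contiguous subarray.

Using Kadane's algorithm on [-14, -10, 6, 1, 3, -9, -15, -13]:

Scanning through the array:
Position 1 (value -10): max_ending_here = -10, max_so_far = -10
Position 2 (value 6): max_ending_here = 6, max_so_far = 6
Position 3 (value 1): max_ending_here = 7, max_so_far = 7
Position 4 (value 3): max_ending_here = 10, max_so_far = 10
Position 5 (value -9): max_ending_here = 1, max_so_far = 10
Position 6 (value -15): max_ending_here = -14, max_so_far = 10
Position 7 (value -13): max_ending_here = -13, max_so_far = 10

Maximum subarray: [6, 1, 3]
Maximum sum: 10

The maximum subarray is [6, 1, 3] with sum 10. This subarray runs from index 2 to index 4.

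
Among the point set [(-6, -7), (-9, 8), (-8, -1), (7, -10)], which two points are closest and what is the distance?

Computing all pairwise distances among 4 points:

d((-6, -7), (-9, 8)) = 15.2971
d((-6, -7), (-8, -1)) = 6.3246 <-- minimum
d((-6, -7), (7, -10)) = 13.3417
d((-9, 8), (-8, -1)) = 9.0554
d((-9, 8), (7, -10)) = 24.0832
d((-8, -1), (7, -10)) = 17.4929

Closest pair: (-6, -7) and (-8, -1) with distance 6.3246

The closest pair is (-6, -7) and (-8, -1) with Euclidean distance 6.3246. For 4 points, brute-force pairwise comparison is shown above. For large n, the divide-and-conquer algorithm (sort by x, recurse on halves, check the dividing strip) achieves O(n log n).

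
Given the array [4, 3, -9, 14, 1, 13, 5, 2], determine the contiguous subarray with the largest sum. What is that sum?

Using Kadane's algorithm on [4, 3, -9, 14, 1, 13, 5, 2]:

Scanning through the array:
Position 1 (value 3): max_ending_here = 7, max_so_far = 7
Position 2 (value -9): max_ending_here = -2, max_so_far = 7
Position 3 (value 14): max_ending_here = 14, max_so_far = 14
Position 4 (value 1): max_ending_here = 15, max_so_far = 15
Position 5 (value 13): max_ending_here = 28, max_so_far = 28
Position 6 (value 5): max_ending_here = 33, max_so_far = 33
Position 7 (value 2): max_ending_here = 35, max_so_far = 35

Maximum subarray: [14, 1, 13, 5, 2]
Maximum sum: 35

The maximum subarray is [14, 1, 13, 5, 2] with sum 35. This subarray runs from index 3 to index 7.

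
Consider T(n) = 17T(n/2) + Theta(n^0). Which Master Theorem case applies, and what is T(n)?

Master Theorem for T(n) = 17T(n/2) + O(n^0):

a = 17, b = 2, c = 0
log_b(a) = log_2(17) = 4.0875

Case 1: c = 0 < log_2(17) = 4.0875
T(n) = O(n^(log_2 17))

For T(n) = 17T(n/2) + O(n^0): log_2(17) = 4.0875. This is Case 1 of the Master Theorem (c < log_b(a), work dominated by leaves), giving O(n^(log_2 17)).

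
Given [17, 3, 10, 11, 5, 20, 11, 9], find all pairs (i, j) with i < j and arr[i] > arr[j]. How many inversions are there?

Finding inversions in [17, 3, 10, 11, 5, 20, 11, 9]:

(0, 1): arr[0]=17 > arr[1]=3
(0, 2): arr[0]=17 > arr[2]=10
(0, 3): arr[0]=17 > arr[3]=11
(0, 4): arr[0]=17 > arr[4]=5
(0, 6): arr[0]=17 > arr[6]=11
(0, 7): arr[0]=17 > arr[7]=9
(2, 4): arr[2]=10 > arr[4]=5
(2, 7): arr[2]=10 > arr[7]=9
(3, 4): arr[3]=11 > arr[4]=5
(3, 7): arr[3]=11 > arr[7]=9
(5, 6): arr[5]=20 > arr[6]=11
(5, 7): arr[5]=20 > arr[7]=9
(6, 7): arr[6]=11 > arr[7]=9

Total inversions: 13

The array has 13 inversion(s): (0,1), (0,2), (0,3), (0,4), (0,6), (0,7), (2,4), (2,7), (3,4), (3,7), (5,6), (5,7), (6,7). Each pair (i,j) satisfies i < j and arr[i] > arr[j].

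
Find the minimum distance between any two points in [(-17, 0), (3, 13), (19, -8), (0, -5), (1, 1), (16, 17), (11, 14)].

Computing all pairwise distances among 7 points:

d((-17, 0), (3, 13)) = 23.8537
d((-17, 0), (19, -8)) = 36.8782
d((-17, 0), (0, -5)) = 17.72
d((-17, 0), (1, 1)) = 18.0278
d((-17, 0), (16, 17)) = 37.1214
d((-17, 0), (11, 14)) = 31.305
d((3, 13), (19, -8)) = 26.4008
d((3, 13), (0, -5)) = 18.2483
d((3, 13), (1, 1)) = 12.1655
d((3, 13), (16, 17)) = 13.6015
d((3, 13), (11, 14)) = 8.0623
d((19, -8), (0, -5)) = 19.2354
d((19, -8), (1, 1)) = 20.1246
d((19, -8), (16, 17)) = 25.1794
d((19, -8), (11, 14)) = 23.4094
d((0, -5), (1, 1)) = 6.0828
d((0, -5), (16, 17)) = 27.2029
d((0, -5), (11, 14)) = 21.9545
d((1, 1), (16, 17)) = 21.9317
d((1, 1), (11, 14)) = 16.4012
d((16, 17), (11, 14)) = 5.831 <-- minimum

Closest pair: (16, 17) and (11, 14) with distance 5.831

The closest pair is (16, 17) and (11, 14) with Euclidean distance 5.831. For 7 points, brute-force pairwise comparison is shown above. For large n, the divide-and-conquer algorithm (sort by x, recurse on halves, check the dividing strip) achieves O(n log n).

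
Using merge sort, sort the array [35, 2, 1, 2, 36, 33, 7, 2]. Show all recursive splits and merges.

Merge sort trace:

Split: [35, 2, 1, 2, 36, 33, 7, 2] -> [35, 2, 1, 2] and [36, 33, 7, 2]
  Split: [35, 2, 1, 2] -> [35, 2] and [1, 2]
    Split: [35, 2] -> [35] and [2]
    Merge: [35] + [2] -> [2, 35]
    Split: [1, 2] -> [1] and [2]
    Merge: [1] + [2] -> [1, 2]
  Merge: [2, 35] + [1, 2] -> [1, 2, 2, 35]
  Split: [36, 33, 7, 2] -> [36, 33] and [7, 2]
    Split: [36, 33] -> [36] and [33]
    Merge: [36] + [33] -> [33, 36]
    Split: [7, 2] -> [7] and [2]
    Merge: [7] + [2] -> [2, 7]
  Merge: [33, 36] + [2, 7] -> [2, 7, 33, 36]
Merge: [1, 2, 2, 35] + [2, 7, 33, 36] -> [1, 2, 2, 2, 7, 33, 35, 36]

Final sorted array: [1, 2, 2, 2, 7, 33, 35, 36]

The merge sort proceeds by recursively splitting the array and merging sorted halves.
After all merges, the sorted array is [1, 2, 2, 2, 7, 33, 35, 36].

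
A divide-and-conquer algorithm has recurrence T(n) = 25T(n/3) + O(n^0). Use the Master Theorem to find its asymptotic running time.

Master Theorem for T(n) = 25T(n/3) + O(n^0):

a = 25, b = 3, c = 0
log_b(a) = log_3(25) = 2.9299

Case 1: c = 0 < log_3(25) = 2.9299
T(n) = O(n^(log_3 25))

For T(n) = 25T(n/3) + O(n^0): log_3(25) = 2.9299. This is Case 1 of the Master Theorem (c < log_b(a), work dominated by leaves), giving O(n^(log_3 25)).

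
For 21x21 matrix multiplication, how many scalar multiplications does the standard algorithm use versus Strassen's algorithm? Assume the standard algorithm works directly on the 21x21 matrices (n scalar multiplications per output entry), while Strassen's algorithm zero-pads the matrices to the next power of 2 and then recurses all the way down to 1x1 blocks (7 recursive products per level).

Matrix multiplication for 21x21 matrices:

Strassen's algorithm requires power-of-2 dimensions. Pad 21x21 to 32x32 (next power of 2).

Standard algorithm: 21^3 = 9261 multiplications
Strassen's algorithm: 7^(log2(32)) = 7^5 = 16807 multiplications
Difference: 9261 - 16807 = -7546 (Strassen uses MORE here due to padding overhead — for small or just-over-power-of-2 n, padding can outweigh the per-level savings)

Standard: 9261 multiplications (21^3). Strassen: 16807 multiplications (7^5, after padding to 32x32). Strassen reduces 8 recursive multiplications to 7 at each level.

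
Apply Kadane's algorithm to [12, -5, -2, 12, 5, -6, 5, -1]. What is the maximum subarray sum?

Using Kadane's algorithm on [12, -5, -2, 12, 5, -6, 5, -1]:

Scanning through the array:
Position 1 (value -5): max_ending_here = 7, max_so_far = 12
Position 2 (value -2): max_ending_here = 5, max_so_far = 12
Position 3 (value 12): max_ending_here = 17, max_so_far = 17
Position 4 (value 5): max_ending_here = 22, max_so_far = 22
Position 5 (value -6): max_ending_here = 16, max_so_far = 22
Position 6 (value 5): max_ending_here = 21, max_so_far = 22
Position 7 (value -1): max_ending_here = 20, max_so_far = 22

Maximum subarray: [12, -5, -2, 12, 5]
Maximum sum: 22

The maximum subarray is [12, -5, -2, 12, 5] with sum 22. This subarray runs from index 0 to index 4.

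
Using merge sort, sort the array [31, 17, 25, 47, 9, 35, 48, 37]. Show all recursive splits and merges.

Merge sort trace:

Split: [31, 17, 25, 47, 9, 35, 48, 37] -> [31, 17, 25, 47] and [9, 35, 48, 37]
  Split: [31, 17, 25, 47] -> [31, 17] and [25, 47]
    Split: [31, 17] -> [31] and [17]
    Merge: [31] + [17] -> [17, 31]
    Split: [25, 47] -> [25] and [47]
    Merge: [25] + [47] -> [25, 47]
  Merge: [17, 31] + [25, 47] -> [17, 25, 31, 47]
  Split: [9, 35, 48, 37] -> [9, 35] and [48, 37]
    Split: [9, 35] -> [9] and [35]
    Merge: [9] + [35] -> [9, 35]
    Split: [48, 37] -> [48] and [37]
    Merge: [48] + [37] -> [37, 48]
  Merge: [9, 35] + [37, 48] -> [9, 35, 37, 48]
Merge: [17, 25, 31, 47] + [9, 35, 37, 48] -> [9, 17, 25, 31, 35, 37, 47, 48]

Final sorted array: [9, 17, 25, 31, 35, 37, 47, 48]

The merge sort proceeds by recursively splitting the array and merging sorted halves.
After all merges, the sorted array is [9, 17, 25, 31, 35, 37, 47, 48].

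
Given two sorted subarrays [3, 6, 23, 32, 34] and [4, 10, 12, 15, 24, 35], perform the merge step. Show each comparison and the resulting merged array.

Merging process:

Compare 3 vs 4: take 3 from left. Merged: [3]
Compare 6 vs 4: take 4 from right. Merged: [3, 4]
Compare 6 vs 10: take 6 from left. Merged: [3, 4, 6]
Compare 23 vs 10: take 10 from right. Merged: [3, 4, 6, 10]
Compare 23 vs 12: take 12 from right. Merged: [3, 4, 6, 10, 12]
Compare 23 vs 15: take 15 from right. Merged: [3, 4, 6, 10, 12, 15]
Compare 23 vs 24: take 23 from left. Merged: [3, 4, 6, 10, 12, 15, 23]
Compare 32 vs 24: take 24 from right. Merged: [3, 4, 6, 10, 12, 15, 23, 24]
Compare 32 vs 35: take 32 from left. Merged: [3, 4, 6, 10, 12, 15, 23, 24, 32]
Compare 34 vs 35: take 34 from left. Merged: [3, 4, 6, 10, 12, 15, 23, 24, 32, 34]
Append remaining from right: [35]. Merged: [3, 4, 6, 10, 12, 15, 23, 24, 32, 34, 35]

Final merged array: [3, 4, 6, 10, 12, 15, 23, 24, 32, 34, 35]
Total comparisons: 10

The merged array is [3, 4, 6, 10, 12, 15, 23, 24, 32, 34, 35], requiring 10 comparisons. The merge step runs in O(n) time where n is the total number of elements.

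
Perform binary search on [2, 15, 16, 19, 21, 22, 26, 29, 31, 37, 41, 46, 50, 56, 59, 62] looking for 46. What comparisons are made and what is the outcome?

Binary search for 46 in [2, 15, 16, 19, 21, 22, 26, 29, 31, 37, 41, 46, 50, 56, 59, 62]:

lo=0, hi=15, mid=7, arr[mid]=29 -> 29 < 46, search right half
lo=8, hi=15, mid=11, arr[mid]=46 -> Found target at index 11!

Binary search finds 46 at index 11 after 2 comparisons. The search repeatedly halves the search space by comparing with the middle element.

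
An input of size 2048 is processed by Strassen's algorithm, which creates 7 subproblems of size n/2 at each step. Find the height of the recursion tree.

For divide and conquer with division factor 2:

Problem sizes at each level:
Level 0: 2048
Level 1: 1024
Level 2: 512
Level 3: 256
Level 4: 128
Level 5: 64
Level 6: 32
Level 7: 16
Level 8: 8
Level 9: 4
Level 10: 2
Level 11: 1

The root is level 0 and the size-1 base case is level 11 (the tree spans levels 0 through 11, i.e. 12 levels counting the root), so the depth is the number of divisions: log_2(2048) = 11

The recursion tree depth is log_2(2048) = 11. At each level, the problem size is divided by 2, so it takes 11 divisions to reduce to a base case of size 1. The algorithm makes 7 recursive calls at each level.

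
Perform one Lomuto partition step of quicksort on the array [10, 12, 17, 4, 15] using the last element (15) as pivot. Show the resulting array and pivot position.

Lomuto partition with pivot = 15:

Initial array: [10, 12, 17, 4, 15]

arr[0]=10 <= 15: swap with position 0, array becomes [10, 12, 17, 4, 15]
arr[1]=12 <= 15: swap with position 1, array becomes [10, 12, 17, 4, 15]
arr[2]=17 > 15: no swap
arr[3]=4 <= 15: swap with position 2, array becomes [10, 12, 4, 17, 15]

Place pivot at position 3: [10, 12, 4, 15, 17]
Pivot position: 3

After partitioning with pivot 15, the array becomes [10, 12, 4, 15, 17]. The pivot is placed at index 3. All elements to the left of the pivot are <= 15, and all elements to the right are > 15.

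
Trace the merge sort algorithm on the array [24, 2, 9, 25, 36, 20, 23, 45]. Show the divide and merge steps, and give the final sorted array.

Merge sort trace:

Split: [24, 2, 9, 25, 36, 20, 23, 45] -> [24, 2, 9, 25] and [36, 20, 23, 45]
  Split: [24, 2, 9, 25] -> [24, 2] and [9, 25]
    Split: [24, 2] -> [24] and [2]
    Merge: [24] + [2] -> [2, 24]
    Split: [9, 25] -> [9] and [25]
    Merge: [9] + [25] -> [9, 25]
  Merge: [2, 24] + [9, 25] -> [2, 9, 24, 25]
  Split: [36, 20, 23, 45] -> [36, 20] and [23, 45]
    Split: [36, 20] -> [36] and [20]
    Merge: [36] + [20] -> [20, 36]
    Split: [23, 45] -> [23] and [45]
    Merge: [23] + [45] -> [23, 45]
  Merge: [20, 36] + [23, 45] -> [20, 23, 36, 45]
Merge: [2, 9, 24, 25] + [20, 23, 36, 45] -> [2, 9, 20, 23, 24, 25, 36, 45]

Final sorted array: [2, 9, 20, 23, 24, 25, 36, 45]

The merge sort proceeds by recursively splitting the array and merging sorted halves.
After all merges, the sorted array is [2, 9, 20, 23, 24, 25, 36, 45].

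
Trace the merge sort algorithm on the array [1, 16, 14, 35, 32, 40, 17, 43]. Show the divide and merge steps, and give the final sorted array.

Merge sort trace:

Split: [1, 16, 14, 35, 32, 40, 17, 43] -> [1, 16, 14, 35] and [32, 40, 17, 43]
  Split: [1, 16, 14, 35] -> [1, 16] and [14, 35]
    Split: [1, 16] -> [1] and [16]
    Merge: [1] + [16] -> [1, 16]
    Split: [14, 35] -> [14] and [35]
    Merge: [14] + [35] -> [14, 35]
  Merge: [1, 16] + [14, 35] -> [1, 14, 16, 35]
  Split: [32, 40, 17, 43] -> [32, 40] and [17, 43]
    Split: [32, 40] -> [32] and [40]
    Merge: [32] + [40] -> [32, 40]
    Split: [17, 43] -> [17] and [43]
    Merge: [17] + [43] -> [17, 43]
  Merge: [32, 40] + [17, 43] -> [17, 32, 40, 43]
Merge: [1, 14, 16, 35] + [17, 32, 40, 43] -> [1, 14, 16, 17, 32, 35, 40, 43]

Final sorted array: [1, 14, 16, 17, 32, 35, 40, 43]

The merge sort proceeds by recursively splitting the array and merging sorted halves.
After all merges, the sorted array is [1, 14, 16, 17, 32, 35, 40, 43].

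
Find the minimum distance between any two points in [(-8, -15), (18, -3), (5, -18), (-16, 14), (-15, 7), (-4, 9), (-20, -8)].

Computing all pairwise distances among 7 points:

d((-8, -15), (18, -3)) = 28.6356
d((-8, -15), (5, -18)) = 13.3417
d((-8, -15), (-16, 14)) = 30.0832
d((-8, -15), (-15, 7)) = 23.0868
d((-8, -15), (-4, 9)) = 24.3311
d((-8, -15), (-20, -8)) = 13.8924
d((18, -3), (5, -18)) = 19.8494
d((18, -3), (-16, 14)) = 38.0132
d((18, -3), (-15, 7)) = 34.4819
d((18, -3), (-4, 9)) = 25.0599
d((18, -3), (-20, -8)) = 38.3275
d((5, -18), (-16, 14)) = 38.2753
d((5, -18), (-15, 7)) = 32.0156
d((5, -18), (-4, 9)) = 28.4605
d((5, -18), (-20, -8)) = 26.9258
d((-16, 14), (-15, 7)) = 7.0711 <-- minimum
d((-16, 14), (-4, 9)) = 13.0
d((-16, 14), (-20, -8)) = 22.3607
d((-15, 7), (-4, 9)) = 11.1803
d((-15, 7), (-20, -8)) = 15.8114
d((-4, 9), (-20, -8)) = 23.3452

Closest pair: (-16, 14) and (-15, 7) with distance 7.0711

The closest pair is (-16, 14) and (-15, 7) with Euclidean distance 7.0711. For 7 points, brute-force pairwise comparison is shown above. For large n, the divide-and-conquer algorithm (sort by x, recurse on halves, check the dividing strip) achieves O(n log n).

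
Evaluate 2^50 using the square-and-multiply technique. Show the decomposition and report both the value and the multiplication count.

Computing 2^50 by squaring (build up from 2^1; each line after the first costs one multiplication):

2^1 = 2
2^2 = (2^1)^2 = 2^2 = 4
2^3 = 2 * 2^2 = 2 * 4 = 8
2^6 = (2^3)^2 = 8^2 = 64
2^12 = (2^6)^2 = 64^2 = 4096
2^24 = (2^12)^2 = 4096^2 = 16777216
2^25 = 2 * 2^24 = 2 * 16777216 = 33554432
2^50 = (2^25)^2 = 33554432^2 = 1125899906842624

Result: 1125899906842624
Multiplications needed: 7 (7 lines after 2^1)

2^50 = 1125899906842624. Using exponentiation by squaring, this requires 7 multiplications. The key idea: if the exponent is even, square the half-power; if odd, multiply by the base once.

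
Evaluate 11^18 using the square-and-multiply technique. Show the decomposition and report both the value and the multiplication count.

Computing 11^18 by squaring (build up from 11^1; each line after the first costs one multiplication):

11^1 = 11
11^2 = (11^1)^2 = 11^2 = 121
11^4 = (11^2)^2 = 121^2 = 14641
11^8 = (11^4)^2 = 14641^2 = 214358881
11^9 = 11 * 11^8 = 11 * 214358881 = 2357947691
11^18 = (11^9)^2 = 2357947691^2 = 5559917313492231481

Result: 5559917313492231481
Multiplications needed: 5 (5 lines after 11^1)

11^18 = 5559917313492231481. Using exponentiation by squaring, this requires 5 multiplications. The key idea: if the exponent is even, square the half-power; if odd, multiply by the base once.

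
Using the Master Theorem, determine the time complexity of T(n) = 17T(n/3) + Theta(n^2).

Master Theorem for T(n) = 17T(n/3) + O(n^2):

a = 17, b = 3, c = 2
log_b(a) = log_3(17) = 2.5789

Case 1: c = 2 < log_3(17) = 2.5789
T(n) = O(n^(log_3 17))

For T(n) = 17T(n/3) + O(n^2): log_3(17) = 2.5789. This is Case 1 of the Master Theorem (c < log_b(a), work dominated by leaves), giving O(n^(log_3 17)).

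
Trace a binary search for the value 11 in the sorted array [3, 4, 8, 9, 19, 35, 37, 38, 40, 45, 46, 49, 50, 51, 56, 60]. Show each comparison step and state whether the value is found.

Binary search for 11 in [3, 4, 8, 9, 19, 35, 37, 38, 40, 45, 46, 49, 50, 51, 56, 60]:

lo=0, hi=15, mid=7, arr[mid]=38 -> 38 > 11, search left half
lo=0, hi=6, mid=3, arr[mid]=9 -> 9 < 11, search right half
lo=4, hi=6, mid=5, arr[mid]=35 -> 35 > 11, search left half
lo=4, hi=4, mid=4, arr[mid]=19 -> 19 > 11, search left half
lo=4 > hi=3, target 11 not found

Binary search determines that 11 is not in the array after 4 comparisons. The search space was exhausted without finding the target.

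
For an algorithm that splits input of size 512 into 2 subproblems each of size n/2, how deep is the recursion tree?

For divide and conquer with division factor 2:

Problem sizes at each level:
Level 0: 512
Level 1: 256
Level 2: 128
Level 3: 64
Level 4: 32
Level 5: 16
Level 6: 8
Level 7: 4
Level 8: 2
Level 9: 1

The root is level 0 and the size-1 base case is level 9 (the tree spans levels 0 through 9, i.e. 10 levels counting the root), so the depth is the number of divisions: log_2(512) = 9

The recursion tree depth is log_2(512) = 9. At each level, the problem size is divided by 2, so it takes 9 divisions to reduce to a base case of size 1. The algorithm makes 2 recursive calls at each level.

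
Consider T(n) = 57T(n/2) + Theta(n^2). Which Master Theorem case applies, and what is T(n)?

Master Theorem for T(n) = 57T(n/2) + O(n^2):

a = 57, b = 2, c = 2
log_b(a) = log_2(57) = 5.8329

Case 1: c = 2 < log_2(57) = 5.8329
T(n) = O(n^(log_2 57))

For T(n) = 57T(n/2) + O(n^2): log_2(57) = 5.8329. This is Case 1 of the Master Theorem (c < log_b(a), work dominated by leaves), giving O(n^(log_2 57)).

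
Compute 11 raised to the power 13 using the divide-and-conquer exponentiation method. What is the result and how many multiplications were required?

Computing 11^13 by squaring (build up from 11^1; each line after the first costs one multiplication):

11^1 = 11
11^2 = (11^1)^2 = 11^2 = 121
11^3 = 11 * 11^2 = 11 * 121 = 1331
11^6 = (11^3)^2 = 1331^2 = 1771561
11^12 = (11^6)^2 = 1771561^2 = 3138428376721
11^13 = 11 * 11^12 = 11 * 3138428376721 = 34522712143931

Result: 34522712143931
Multiplications needed: 5 (5 lines after 11^1)

11^13 = 34522712143931. Using exponentiation by squaring, this requires 5 multiplications. The key idea: if the exponent is even, square the half-power; if odd, multiply by the base once.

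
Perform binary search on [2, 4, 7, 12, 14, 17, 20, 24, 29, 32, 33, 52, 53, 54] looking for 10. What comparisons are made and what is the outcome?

Binary search for 10 in [2, 4, 7, 12, 14, 17, 20, 24, 29, 32, 33, 52, 53, 54]:

lo=0, hi=13, mid=6, arr[mid]=20 -> 20 > 10, search left half
lo=0, hi=5, mid=2, arr[mid]=7 -> 7 < 10, search right half
lo=3, hi=5, mid=4, arr[mid]=14 -> 14 > 10, search left half
lo=3, hi=3, mid=3, arr[mid]=12 -> 12 > 10, search left half
lo=3 > hi=2, target 10 not found

Binary search determines that 10 is not in the array after 4 comparisons. The search space was exhausted without finding the target.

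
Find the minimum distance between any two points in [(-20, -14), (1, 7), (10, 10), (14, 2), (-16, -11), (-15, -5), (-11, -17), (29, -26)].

Computing all pairwise distances among 8 points:

d((-20, -14), (1, 7)) = 29.6985
d((-20, -14), (10, 10)) = 38.4187
d((-20, -14), (14, 2)) = 37.5766
d((-20, -14), (-16, -11)) = 5.0 <-- minimum
d((-20, -14), (-15, -5)) = 10.2956
d((-20, -14), (-11, -17)) = 9.4868
d((-20, -14), (29, -26)) = 50.448
d((1, 7), (10, 10)) = 9.4868
d((1, 7), (14, 2)) = 13.9284
d((1, 7), (-16, -11)) = 24.7588
d((1, 7), (-15, -5)) = 20.0
d((1, 7), (-11, -17)) = 26.8328
d((1, 7), (29, -26)) = 43.2782
d((10, 10), (14, 2)) = 8.9443
d((10, 10), (-16, -11)) = 33.4215
d((10, 10), (-15, -5)) = 29.1548
d((10, 10), (-11, -17)) = 34.2053
d((10, 10), (29, -26)) = 40.7063
d((14, 2), (-16, -11)) = 32.6956
d((14, 2), (-15, -5)) = 29.8329
d((14, 2), (-11, -17)) = 31.4006
d((14, 2), (29, -26)) = 31.7648
d((-16, -11), (-15, -5)) = 6.0828
d((-16, -11), (-11, -17)) = 7.8102
d((-16, -11), (29, -26)) = 47.4342
d((-15, -5), (-11, -17)) = 12.6491
d((-15, -5), (29, -26)) = 48.7545
d((-11, -17), (29, -26)) = 41.0

Closest pair: (-20, -14) and (-16, -11) with distance 5.0

The closest pair is (-20, -14) and (-16, -11) with Euclidean distance 5.0. For 8 points, brute-force pairwise comparison is shown above. For large n, the divide-and-conquer algorithm (sort by x, recurse on halves, check the dividing strip) achieves O(n log n).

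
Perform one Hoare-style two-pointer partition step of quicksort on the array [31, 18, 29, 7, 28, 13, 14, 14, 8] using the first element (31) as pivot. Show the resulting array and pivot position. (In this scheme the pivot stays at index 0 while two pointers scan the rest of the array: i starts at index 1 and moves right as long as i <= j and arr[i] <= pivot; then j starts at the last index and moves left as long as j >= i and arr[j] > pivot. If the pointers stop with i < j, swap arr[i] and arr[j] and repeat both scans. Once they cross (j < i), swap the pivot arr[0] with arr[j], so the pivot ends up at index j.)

Hoare-style two-pointer partition with pivot = 31:

Initial array: [31, 18, 29, 7, 28, 13, 14, 14, 8]

Pointers start at i = 1, j = 8.
i ends at 9, j ends at 8: the pointers have crossed (j < i), so scanning stops.

Swap pivot arr[0] with arr[8] to place pivot at position 8: [8, 18, 29, 7, 28, 13, 14, 14, 31]
Pivot position: 8

After partitioning with pivot 31, the array becomes [8, 18, 29, 7, 28, 13, 14, 14, 31]. The pivot is placed at index 8. All elements to the left of the pivot are <= 31, and all elements to the right are > 31.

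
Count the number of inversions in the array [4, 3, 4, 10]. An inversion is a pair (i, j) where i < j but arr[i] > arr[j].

Finding inversions in [4, 3, 4, 10]:

(0, 1): arr[0]=4 > arr[1]=3

Total inversions: 1

The array has 1 inversion(s): (0,1). Each pair (i,j) satisfies i < j and arr[i] > arr[j].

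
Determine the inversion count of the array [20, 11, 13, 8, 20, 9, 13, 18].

Finding inversions in [20, 11, 13, 8, 20, 9, 13, 18]:

(0, 1): arr[0]=20 > arr[1]=11
(0, 2): arr[0]=20 > arr[2]=13
(0, 3): arr[0]=20 > arr[3]=8
(0, 5): arr[0]=20 > arr[5]=9
(0, 6): arr[0]=20 > arr[6]=13
(0, 7): arr[0]=20 > arr[7]=18
(1, 3): arr[1]=11 > arr[3]=8
(1, 5): arr[1]=11 > arr[5]=9
(2, 3): arr[2]=13 > arr[3]=8
(2, 5): arr[2]=13 > arr[5]=9
(4, 5): arr[4]=20 > arr[5]=9
(4, 6): arr[4]=20 > arr[6]=13
(4, 7): arr[4]=20 > arr[7]=18

Total inversions: 13

The array has 13 inversion(s): (0,1), (0,2), (0,3), (0,5), (0,6), (0,7), (1,3), (1,5), (2,3), (2,5), (4,5), (4,6), (4,7). Each pair (i,j) satisfies i < j and arr[i] > arr[j].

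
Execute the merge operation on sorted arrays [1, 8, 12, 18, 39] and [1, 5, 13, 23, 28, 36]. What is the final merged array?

Merging process:

Compare 1 vs 1: take 1 from left. Merged: [1]
Compare 8 vs 1: take 1 from right. Merged: [1, 1]
Compare 8 vs 5: take 5 from right. Merged: [1, 1, 5]
Compare 8 vs 13: take 8 from left. Merged: [1, 1, 5, 8]
Compare 12 vs 13: take 12 from left. Merged: [1, 1, 5, 8, 12]
Compare 18 vs 13: take 13 from right. Merged: [1, 1, 5, 8, 12, 13]
Compare 18 vs 23: take 18 from left. Merged: [1, 1, 5, 8, 12, 13, 18]
Compare 39 vs 23: take 23 from right. Merged: [1, 1, 5, 8, 12, 13, 18, 23]
Compare 39 vs 28: take 28 from right. Merged: [1, 1, 5, 8, 12, 13, 18, 23, 28]
Compare 39 vs 36: take 36 from right. Merged: [1, 1, 5, 8, 12, 13, 18, 23, 28, 36]
Append remaining from left: [39]. Merged: [1, 1, 5, 8, 12, 13, 18, 23, 28, 36, 39]

Final merged array: [1, 1, 5, 8, 12, 13, 18, 23, 28, 36, 39]
Total comparisons: 10

The merged array is [1, 1, 5, 8, 12, 13, 18, 23, 28, 36, 39], requiring 10 comparisons. The merge step runs in O(n) time where n is the total number of elements.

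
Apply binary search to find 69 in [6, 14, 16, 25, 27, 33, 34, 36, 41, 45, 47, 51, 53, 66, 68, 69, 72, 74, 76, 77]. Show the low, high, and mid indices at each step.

Binary search for 69 in [6, 14, 16, 25, 27, 33, 34, 36, 41, 45, 47, 51, 53, 66, 68, 69, 72, 74, 76, 77]:

lo=0, hi=19, mid=9, arr[mid]=45 -> 45 < 69, search right half
lo=10, hi=19, mid=14, arr[mid]=68 -> 68 < 69, search right half
lo=15, hi=19, mid=17, arr[mid]=74 -> 74 > 69, search left half
lo=15, hi=16, mid=15, arr[mid]=69 -> Found target at index 15!

Binary search finds 69 at index 15 after 4 comparisons. The search repeatedly halves the search space by comparing with the middle element.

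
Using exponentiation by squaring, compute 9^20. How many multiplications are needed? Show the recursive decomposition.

Computing 9^20 by squaring (build up from 9^1; each line after the first costs one multiplication):

9^1 = 9
9^2 = (9^1)^2 = 9^2 = 81
9^4 = (9^2)^2 = 81^2 = 6561
9^5 = 9 * 9^4 = 9 * 6561 = 59049
9^10 = (9^5)^2 = 59049^2 = 3486784401
9^20 = (9^10)^2 = 3486784401^2 = 12157665459056928801

Result: 12157665459056928801
Multiplications needed: 5 (5 lines after 9^1)

9^20 = 12157665459056928801. Using exponentiation by squaring, this requires 5 multiplications. The key idea: if the exponent is even, square the half-power; if odd, multiply by the base once.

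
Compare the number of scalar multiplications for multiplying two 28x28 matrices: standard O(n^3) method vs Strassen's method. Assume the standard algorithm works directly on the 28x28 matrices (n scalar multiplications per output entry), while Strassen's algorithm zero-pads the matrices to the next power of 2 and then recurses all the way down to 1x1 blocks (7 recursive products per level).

Matrix multiplication for 28x28 matrices:

Strassen's algorithm requires power-of-2 dimensions. Pad 28x28 to 32x32 (next power of 2).

Standard algorithm: 28^3 = 21952 multiplications
Strassen's algorithm: 7^(log2(32)) = 7^5 = 16807 multiplications
Savings: 21952 - 16807 = 5145 multiplications

Standard: 21952 multiplications (28^3). Strassen: 16807 multiplications (7^5, after padding to 32x32). Strassen reduces 8 recursive multiplications to 7 at each level.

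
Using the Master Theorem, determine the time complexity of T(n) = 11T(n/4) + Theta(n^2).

Master Theorem for T(n) = 11T(n/4) + O(n^2):

a = 11, b = 4, c = 2
log_b(a) = log_4(11) = 1.7297

Case 3: c = 2 > log_4(11) = 1.7297
T(n) = O(n^2) = O(n^2)

For T(n) = 11T(n/4) + O(n^2): log_4(11) = 1.7297. This is Case 3 of the Master Theorem (c > log_b(a), work dominated by root), giving O(n^2).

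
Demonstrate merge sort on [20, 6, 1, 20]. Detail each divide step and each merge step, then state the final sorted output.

Merge sort trace:

Split: [20, 6, 1, 20] -> [20, 6] and [1, 20]
  Split: [20, 6] -> [20] and [6]
  Merge: [20] + [6] -> [6, 20]
  Split: [1, 20] -> [1] and [20]
  Merge: [1] + [20] -> [1, 20]
Merge: [6, 20] + [1, 20] -> [1, 6, 20, 20]

Final sorted array: [1, 6, 20, 20]

The merge sort proceeds by recursively splitting the array and merging sorted halves.
After all merges, the sorted array is [1, 6, 20, 20].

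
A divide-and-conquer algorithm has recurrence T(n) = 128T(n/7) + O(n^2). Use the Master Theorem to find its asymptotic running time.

Master Theorem for T(n) = 128T(n/7) + O(n^2):

a = 128, b = 7, c = 2
log_b(a) = log_7(128) = 2.4935

Case 1: c = 2 < log_7(128) = 2.4935
T(n) = O(n^(log_7 128))

For T(n) = 128T(n/7) + O(n^2): log_7(128) = 2.4935. This is Case 1 of the Master Theorem (c < log_b(a), work dominated by leaves), giving O(n^(log_7 128)).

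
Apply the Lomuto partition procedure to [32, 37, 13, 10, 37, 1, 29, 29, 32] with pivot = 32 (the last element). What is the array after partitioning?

Lomuto partition with pivot = 32:

Initial array: [32, 37, 13, 10, 37, 1, 29, 29, 32]

arr[0]=32 <= 32: swap with position 0, array becomes [32, 37, 13, 10, 37, 1, 29, 29, 32]
arr[1]=37 > 32: no swap
arr[2]=13 <= 32: swap with position 1, array becomes [32, 13, 37, 10, 37, 1, 29, 29, 32]
arr[3]=10 <= 32: swap with position 2, array becomes [32, 13, 10, 37, 37, 1, 29, 29, 32]
arr[4]=37 > 32: no swap
arr[5]=1 <= 32: swap with position 3, array becomes [32, 13, 10, 1, 37, 37, 29, 29, 32]
arr[6]=29 <= 32: swap with position 4, array becomes [32, 13, 10, 1, 29, 37, 37, 29, 32]
arr[7]=29 <= 32: swap with position 5, array becomes [32, 13, 10, 1, 29, 29, 37, 37, 32]

Place pivot at position 6: [32, 13, 10, 1, 29, 29, 32, 37, 37]
Pivot position: 6

After partitioning with pivot 32, the array becomes [32, 13, 10, 1, 29, 29, 32, 37, 37]. The pivot is placed at index 6. All elements to the left of the pivot are <= 32, and all elements to the right are > 32.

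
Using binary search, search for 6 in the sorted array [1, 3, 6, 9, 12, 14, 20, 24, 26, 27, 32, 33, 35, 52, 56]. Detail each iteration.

Binary search for 6 in [1, 3, 6, 9, 12, 14, 20, 24, 26, 27, 32, 33, 35, 52, 56]:

lo=0, hi=14, mid=7, arr[mid]=24 -> 24 > 6, search left half
lo=0, hi=6, mid=3, arr[mid]=9 -> 9 > 6, search left half
lo=0, hi=2, mid=1, arr[mid]=3 -> 3 < 6, search right half
lo=2, hi=2, mid=2, arr[mid]=6 -> Found target at index 2!

Binary search finds 6 at index 2 after 4 comparisons. The search repeatedly halves the search space by comparing with the middle element.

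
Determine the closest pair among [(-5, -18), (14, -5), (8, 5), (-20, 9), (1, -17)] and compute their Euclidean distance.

Computing all pairwise distances among 5 points:

d((-5, -18), (14, -5)) = 23.0217
d((-5, -18), (8, 5)) = 26.4197
d((-5, -18), (-20, 9)) = 30.8869
d((-5, -18), (1, -17)) = 6.0828 <-- minimum
d((14, -5), (8, 5)) = 11.6619
d((14, -5), (-20, 9)) = 36.7696
d((14, -5), (1, -17)) = 17.6918
d((8, 5), (-20, 9)) = 28.2843
d((8, 5), (1, -17)) = 23.0868
d((-20, 9), (1, -17)) = 33.4215

Closest pair: (-5, -18) and (1, -17) with distance 6.0828

The closest pair is (-5, -18) and (1, -17) with Euclidean distance 6.0828. For 5 points, brute-force pairwise comparison is shown above. For large n, the divide-and-conquer algorithm (sort by x, recurse on halves, check the dividing strip) achieves O(n log n).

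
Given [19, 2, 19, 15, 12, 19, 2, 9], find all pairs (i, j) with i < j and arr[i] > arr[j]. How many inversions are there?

Finding inversions in [19, 2, 19, 15, 12, 19, 2, 9]:

(0, 1): arr[0]=19 > arr[1]=2
(0, 3): arr[0]=19 > arr[3]=15
(0, 4): arr[0]=19 > arr[4]=12
(0, 6): arr[0]=19 > arr[6]=2
(0, 7): arr[0]=19 > arr[7]=9
(2, 3): arr[2]=19 > arr[3]=15
(2, 4): arr[2]=19 > arr[4]=12
(2, 6): arr[2]=19 > arr[6]=2
(2, 7): arr[2]=19 > arr[7]=9
(3, 4): arr[3]=15 > arr[4]=12
(3, 6): arr[3]=15 > arr[6]=2
(3, 7): arr[3]=15 > arr[7]=9
(4, 6): arr[4]=12 > arr[6]=2
(4, 7): arr[4]=12 > arr[7]=9
(5, 6): arr[5]=19 > arr[6]=2
(5, 7): arr[5]=19 > arr[7]=9

Total inversions: 16

The array has 16 inversion(s): (0,1), (0,3), (0,4), (0,6), (0,7), (2,3), (2,4), (2,6), (2,7), (3,4), (3,6), (3,7), (4,6), (4,7), (5,6), (5,7). Each pair (i,j) satisfies i < j and arr[i] > arr[j].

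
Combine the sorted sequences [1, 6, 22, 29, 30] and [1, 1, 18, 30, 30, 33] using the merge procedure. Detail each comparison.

Merging process:

Compare 1 vs 1: take 1 from left. Merged: [1]
Compare 6 vs 1: take 1 from right. Merged: [1, 1]
Compare 6 vs 1: take 1 from right. Merged: [1, 1, 1]
Compare 6 vs 18: take 6 from left. Merged: [1, 1, 1, 6]
Compare 22 vs 18: take 18 from right. Merged: [1, 1, 1, 6, 18]
Compare 22 vs 30: take 22 from left. Merged: [1, 1, 1, 6, 18, 22]
Compare 29 vs 30: take 29 from left. Merged: [1, 1, 1, 6, 18, 22, 29]
Compare 30 vs 30: take 30 from left. Merged: [1, 1, 1, 6, 18, 22, 29, 30]
Append remaining from right: [30, 30, 33]. Merged: [1, 1, 1, 6, 18, 22, 29, 30, 30, 30, 33]

Final merged array: [1, 1, 1, 6, 18, 22, 29, 30, 30, 30, 33]
Total comparisons: 8

The merged array is [1, 1, 1, 6, 18, 22, 29, 30, 30, 30, 33], requiring 8 comparisons. The merge step runs in O(n) time where n is the total number of elements.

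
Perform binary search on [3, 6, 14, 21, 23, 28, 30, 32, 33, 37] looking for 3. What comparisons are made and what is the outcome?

Binary search for 3 in [3, 6, 14, 21, 23, 28, 30, 32, 33, 37]:

lo=0, hi=9, mid=4, arr[mid]=23 -> 23 > 3, search left half
lo=0, hi=3, mid=1, arr[mid]=6 -> 6 > 3, search left half
lo=0, hi=0, mid=0, arr[mid]=3 -> Found target at index 0!

Binary search finds 3 at index 0 after 3 comparisons. The search repeatedly halves the search space by comparing with the middle element.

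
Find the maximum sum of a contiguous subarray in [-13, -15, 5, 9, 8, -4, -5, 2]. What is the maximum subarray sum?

Using Kadane's algorithm on [-13, -15, 5, 9, 8, -4, -5, 2]:

Scanning through the array:
Position 1 (value -15): max_ending_here = -15, max_so_far = -13
Position 2 (value 5): max_ending_here = 5, max_so_far = 5
Position 3 (value 9): max_ending_here = 14, max_so_far = 14
Position 4 (value 8): max_ending_here = 22, max_so_far = 22
Position 5 (value -4): max_ending_here = 18, max_so_far = 22
Position 6 (value -5): max_ending_here = 13, max_so_far = 22
Position 7 (value 2): max_ending_here = 15, max_so_far = 22

Maximum subarray: [5, 9, 8]
Maximum sum: 22

The maximum subarray is [5, 9, 8] with sum 22. This subarray runs from index 2 to index 4.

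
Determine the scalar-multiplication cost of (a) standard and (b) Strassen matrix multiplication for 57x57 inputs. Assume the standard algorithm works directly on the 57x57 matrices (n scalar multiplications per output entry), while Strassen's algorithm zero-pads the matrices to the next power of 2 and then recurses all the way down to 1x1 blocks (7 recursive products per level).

Matrix multiplication for 57x57 matrices:

Strassen's algorithm requires power-of-2 dimensions. Pad 57x57 to 64x64 (next power of 2).

Standard algorithm: 57^3 = 185193 multiplications
Strassen's algorithm: 7^(log2(64)) = 7^6 = 117649 multiplications
Savings: 185193 - 117649 = 67544 multiplications

Standard: 185193 multiplications (57^3). Strassen: 117649 multiplications (7^6, after padding to 64x64). Strassen reduces 8 recursive multiplications to 7 at each level.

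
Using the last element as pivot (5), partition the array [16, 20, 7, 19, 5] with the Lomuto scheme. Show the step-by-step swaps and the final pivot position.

Lomuto partition with pivot = 5:

Initial array: [16, 20, 7, 19, 5]

arr[0]=16 > 5: no swap
arr[1]=20 > 5: no swap
arr[2]=7 > 5: no swap
arr[3]=19 > 5: no swap

Place pivot at position 0: [5, 20, 7, 19, 16]
Pivot position: 0

After partitioning with pivot 5, the array becomes [5, 20, 7, 19, 16]. The pivot is placed at index 0. All elements to the left of the pivot are <= 5, and all elements to the right are > 5.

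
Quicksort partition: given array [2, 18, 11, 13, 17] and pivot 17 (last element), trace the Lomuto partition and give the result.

Lomuto partition with pivot = 17:

Initial array: [2, 18, 11, 13, 17]

arr[0]=2 <= 17: swap with position 0, array becomes [2, 18, 11, 13, 17]
arr[1]=18 > 17: no swap
arr[2]=11 <= 17: swap with position 1, array becomes [2, 11, 18, 13, 17]
arr[3]=13 <= 17: swap with position 2, array becomes [2, 11, 13, 18, 17]

Place pivot at position 3: [2, 11, 13, 17, 18]
Pivot position: 3

After partitioning with pivot 17, the array becomes [2, 11, 13, 17, 18]. The pivot is placed at index 3. All elements to the left of the pivot are <= 17, and all elements to the right are > 17.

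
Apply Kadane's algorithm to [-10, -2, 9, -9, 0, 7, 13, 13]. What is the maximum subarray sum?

Using Kadane's algorithm on [-10, -2, 9, -9, 0, 7, 13, 13]:

Scanning through the array:
Position 1 (value -2): max_ending_here = -2, max_so_far = -2
Position 2 (value 9): max_ending_here = 9, max_so_far = 9
Position 3 (value -9): max_ending_here = 0, max_so_far = 9
Position 4 (value 0): max_ending_here = 0, max_so_far = 9
Position 5 (value 7): max_ending_here = 7, max_so_far = 9
Position 6 (value 13): max_ending_here = 20, max_so_far = 20
Position 7 (value 13): max_ending_here = 33, max_so_far = 33

Maximum subarray: [9, -9, 0, 7, 13, 13]
Maximum sum: 33

The maximum subarray is [9, -9, 0, 7, 13, 13] with sum 33. This subarray runs from index 2 to index 7.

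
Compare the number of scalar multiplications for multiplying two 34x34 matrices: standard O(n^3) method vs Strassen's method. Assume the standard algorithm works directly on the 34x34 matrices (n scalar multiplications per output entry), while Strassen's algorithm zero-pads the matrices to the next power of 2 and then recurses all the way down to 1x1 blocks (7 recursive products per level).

Matrix multiplication for 34x34 matrices:

Strassen's algorithm requires power-of-2 dimensions. Pad 34x34 to 64x64 (next power of 2).

Standard algorithm: 34^3 = 39304 multiplications
Strassen's algorithm: 7^(log2(64)) = 7^6 = 117649 multiplications
Difference: 39304 - 117649 = -78345 (Strassen uses MORE here due to padding overhead — for small or just-over-power-of-2 n, padding can outweigh the per-level savings)

Standard: 39304 multiplications (34^3). Strassen: 117649 multiplications (7^6, after padding to 64x64). Strassen reduces 8 recursive multiplications to 7 at each level.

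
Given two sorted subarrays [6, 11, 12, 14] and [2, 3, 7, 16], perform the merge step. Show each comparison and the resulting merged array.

Merging process:

Compare 6 vs 2: take 2 from right. Merged: [2]
Compare 6 vs 3: take 3 from right. Merged: [2, 3]
Compare 6 vs 7: take 6 from left. Merged: [2, 3, 6]
Compare 11 vs 7: take 7 from right. Merged: [2, 3, 6, 7]
Compare 11 vs 16: take 11 from left. Merged: [2, 3, 6, 7, 11]
Compare 12 vs 16: take 12 from left. Merged: [2, 3, 6, 7, 11, 12]
Compare 14 vs 16: take 14 from left. Merged: [2, 3, 6, 7, 11, 12, 14]
Append remaining from right: [16]. Merged: [2, 3, 6, 7, 11, 12, 14, 16]

Final merged array: [2, 3, 6, 7, 11, 12, 14, 16]
Total comparisons: 7

The merged array is [2, 3, 6, 7, 11, 12, 14, 16], requiring 7 comparisons. The merge step runs in O(n) time where n is the total number of elements.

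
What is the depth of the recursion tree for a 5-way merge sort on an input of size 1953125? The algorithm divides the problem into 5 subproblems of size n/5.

For divide and conquer with division factor 5:

Problem sizes at each level:
Level 0: 1953125
Level 1: 390625
Level 2: 78125
Level 3: 15625
Level 4: 3125
Level 5: 625
Level 6: 125
Level 7: 25
Level 8: 5
Level 9: 1

The root is level 0 and the size-1 base case is level 9 (the tree spans levels 0 through 9, i.e. 10 levels counting the root), so the depth is the number of divisions: log_5(1953125) = 9

The recursion tree depth is log_5(1953125) = 9. At each level, the problem size is divided by 5, so it takes 9 divisions to reduce to a base case of size 1. The algorithm makes 5 recursive calls at each level.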